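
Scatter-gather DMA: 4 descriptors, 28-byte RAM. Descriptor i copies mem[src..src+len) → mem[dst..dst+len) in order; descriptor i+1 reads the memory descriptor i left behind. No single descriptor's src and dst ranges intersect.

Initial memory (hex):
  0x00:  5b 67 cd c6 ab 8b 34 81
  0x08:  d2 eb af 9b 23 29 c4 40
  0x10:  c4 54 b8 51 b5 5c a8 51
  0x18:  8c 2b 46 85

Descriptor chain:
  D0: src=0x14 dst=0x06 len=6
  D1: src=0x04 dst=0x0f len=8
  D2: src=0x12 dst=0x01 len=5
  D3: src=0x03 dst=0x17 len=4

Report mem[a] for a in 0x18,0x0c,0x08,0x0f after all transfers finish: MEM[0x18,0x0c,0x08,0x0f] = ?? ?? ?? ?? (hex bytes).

MEM[0x18,0x0c,0x08,0x0f] = 8c 23 a8 ab

  after D0: wrote 6B at 0x06 = b55ca8518c2b
  after D1: wrote 8B at 0x0f = ab8bb55ca8518c2b
  after D2: wrote 5B at 0x01 = 5ca8518c2b
  after D3: wrote 4B at 0x17 = 518c2bb5
query mem[0x18]=0x8c, mem[0x0c]=0x23, mem[0x08]=0xa8, mem[0x0f]=0xab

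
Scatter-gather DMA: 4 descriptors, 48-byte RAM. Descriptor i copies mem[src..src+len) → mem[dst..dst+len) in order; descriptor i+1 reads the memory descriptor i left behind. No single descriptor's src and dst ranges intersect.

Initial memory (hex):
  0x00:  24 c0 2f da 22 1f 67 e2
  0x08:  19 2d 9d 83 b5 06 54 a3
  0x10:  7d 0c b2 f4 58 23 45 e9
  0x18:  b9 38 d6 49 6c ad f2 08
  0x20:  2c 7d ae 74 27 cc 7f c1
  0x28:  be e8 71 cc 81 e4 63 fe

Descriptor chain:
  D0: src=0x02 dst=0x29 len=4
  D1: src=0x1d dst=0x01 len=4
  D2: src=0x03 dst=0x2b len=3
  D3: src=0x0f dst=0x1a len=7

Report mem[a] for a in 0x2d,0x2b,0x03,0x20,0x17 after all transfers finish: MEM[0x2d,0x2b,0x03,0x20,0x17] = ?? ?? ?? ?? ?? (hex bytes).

MEM[0x2d,0x2b,0x03,0x20,0x17] = 1f 08 08 23 e9

D0: mem[0x29..0x2c] <- [2f da 22 1f]
D1: mem[0x01..0x04] <- [ad f2 08 2c]
D2: mem[0x2b..0x2d] <- [08 2c 1f]
D3: mem[0x1a..0x20] <- [a3 7d 0c b2 f4 58 23]
query mem[0x2d]=0x1f, mem[0x2b]=0x08, mem[0x03]=0x08, mem[0x20]=0x23, mem[0x17]=0xe9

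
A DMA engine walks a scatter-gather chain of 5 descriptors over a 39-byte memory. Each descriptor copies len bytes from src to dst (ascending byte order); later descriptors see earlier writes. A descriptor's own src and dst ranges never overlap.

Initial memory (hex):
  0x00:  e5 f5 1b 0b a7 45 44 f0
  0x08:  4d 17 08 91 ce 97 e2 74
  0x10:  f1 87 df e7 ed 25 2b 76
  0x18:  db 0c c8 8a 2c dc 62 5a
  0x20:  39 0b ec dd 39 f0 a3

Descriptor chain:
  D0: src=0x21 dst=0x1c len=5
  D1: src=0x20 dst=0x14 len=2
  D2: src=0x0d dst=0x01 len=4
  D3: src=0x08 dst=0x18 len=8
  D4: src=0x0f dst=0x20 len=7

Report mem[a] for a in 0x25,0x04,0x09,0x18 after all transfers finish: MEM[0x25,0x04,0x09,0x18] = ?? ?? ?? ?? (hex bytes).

MEM[0x25,0x04,0x09,0x18] = f0 f1 17 4d

  after D0: wrote 5B at 0x1c = 0becdd39f0
  after D1: wrote 2B at 0x14 = f00b
  after D2: wrote 4B at 0x01 = 97e274f1
  after D3: wrote 8B at 0x18 = 4d170891ce97e274
  after D4: wrote 7B at 0x20 = 74f187dfe7f00b
query mem[0x25]=0xf0, mem[0x04]=0xf1, mem[0x09]=0x17, mem[0x18]=0x4d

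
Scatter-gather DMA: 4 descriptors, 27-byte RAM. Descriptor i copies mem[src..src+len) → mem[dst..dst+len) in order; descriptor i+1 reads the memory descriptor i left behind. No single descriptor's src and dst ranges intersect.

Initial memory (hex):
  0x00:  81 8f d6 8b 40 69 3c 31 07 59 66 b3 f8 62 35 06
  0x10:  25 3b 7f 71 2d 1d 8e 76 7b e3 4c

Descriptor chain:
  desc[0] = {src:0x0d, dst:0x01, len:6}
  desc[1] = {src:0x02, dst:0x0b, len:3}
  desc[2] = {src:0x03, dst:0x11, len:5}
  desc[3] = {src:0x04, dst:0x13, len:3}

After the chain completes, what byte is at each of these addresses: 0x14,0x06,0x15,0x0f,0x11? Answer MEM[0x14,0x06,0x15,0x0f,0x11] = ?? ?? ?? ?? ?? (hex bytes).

MEM[0x14,0x06,0x15,0x0f,0x11] = 3b 7f 7f 06 06

  after D0: wrote 6B at 0x01 = 623506253b7f
  after D1: wrote 3B at 0x0b = 350625
  after D2: wrote 5B at 0x11 = 06253b7f31
  after D3: wrote 3B at 0x13 = 253b7f
query mem[0x14]=0x3b, mem[0x06]=0x7f, mem[0x15]=0x7f, mem[0x0f]=0x06, mem[0x11]=0x06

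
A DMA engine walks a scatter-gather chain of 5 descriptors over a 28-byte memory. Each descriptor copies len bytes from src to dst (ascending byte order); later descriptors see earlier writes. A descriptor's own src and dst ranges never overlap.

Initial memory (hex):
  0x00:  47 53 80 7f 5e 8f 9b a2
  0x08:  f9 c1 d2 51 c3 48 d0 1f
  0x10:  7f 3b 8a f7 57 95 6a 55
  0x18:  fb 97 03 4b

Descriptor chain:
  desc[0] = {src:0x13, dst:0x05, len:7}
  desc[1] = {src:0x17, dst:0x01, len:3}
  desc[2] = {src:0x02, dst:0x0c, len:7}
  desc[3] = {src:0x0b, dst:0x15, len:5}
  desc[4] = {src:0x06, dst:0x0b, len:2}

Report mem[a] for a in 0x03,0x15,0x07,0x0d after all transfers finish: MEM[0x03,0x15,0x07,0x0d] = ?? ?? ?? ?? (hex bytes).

D0: mem[0x05..0x0b] <- [f7 57 95 6a 55 fb 97]
D1: mem[0x01..0x03] <- [55 fb 97]
D2: mem[0x0c..0x12] <- [fb 97 5e f7 57 95 6a]
D3: mem[0x15..0x19] <- [97 fb 97 5e f7]
D4: mem[0x0b..0x0c] <- [57 95]
query mem[0x03]=0x97, mem[0x15]=0x97, mem[0x07]=0x95, mem[0x0d]=0x97

MEM[0x03,0x15,0x07,0x0d] = 97 97 95 97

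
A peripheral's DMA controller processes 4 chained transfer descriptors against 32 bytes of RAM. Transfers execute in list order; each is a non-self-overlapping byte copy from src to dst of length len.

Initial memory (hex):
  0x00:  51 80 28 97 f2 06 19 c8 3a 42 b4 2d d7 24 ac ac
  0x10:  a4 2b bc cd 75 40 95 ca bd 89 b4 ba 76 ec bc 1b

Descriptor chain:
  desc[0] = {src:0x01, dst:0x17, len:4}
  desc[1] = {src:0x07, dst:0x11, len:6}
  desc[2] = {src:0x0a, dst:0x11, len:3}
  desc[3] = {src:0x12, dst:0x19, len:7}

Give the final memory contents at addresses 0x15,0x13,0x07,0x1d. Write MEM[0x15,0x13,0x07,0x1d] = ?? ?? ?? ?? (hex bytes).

[0] 0x01->0x17 len=4 : 80 28 97 f2
[1] 0x07->0x11 len=6 : c8 3a 42 b4 2d d7
[2] 0x0a->0x11 len=3 : b4 2d d7
[3] 0x12->0x19 len=7 : 2d d7 b4 2d d7 80 28
query mem[0x15]=0x2d, mem[0x13]=0xd7, mem[0x07]=0xc8, mem[0x1d]=0xd7

MEM[0x15,0x13,0x07,0x1d] = 2d d7 c8 d7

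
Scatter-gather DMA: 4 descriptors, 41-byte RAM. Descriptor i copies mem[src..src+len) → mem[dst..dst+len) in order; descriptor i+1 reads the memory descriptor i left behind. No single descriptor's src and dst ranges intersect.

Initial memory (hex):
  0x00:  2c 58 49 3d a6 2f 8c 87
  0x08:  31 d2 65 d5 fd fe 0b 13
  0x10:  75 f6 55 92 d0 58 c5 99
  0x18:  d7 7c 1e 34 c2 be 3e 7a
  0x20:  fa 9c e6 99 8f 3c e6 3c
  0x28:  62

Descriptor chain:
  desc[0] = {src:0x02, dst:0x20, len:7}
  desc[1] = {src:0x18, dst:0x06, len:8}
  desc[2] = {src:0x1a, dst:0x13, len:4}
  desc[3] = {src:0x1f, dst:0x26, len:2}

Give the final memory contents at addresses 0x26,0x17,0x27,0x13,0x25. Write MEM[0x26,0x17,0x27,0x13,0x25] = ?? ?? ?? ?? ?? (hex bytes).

[0] 0x02->0x20 len=7 : 49 3d a6 2f 8c 87 31
[1] 0x18->0x06 len=8 : d7 7c 1e 34 c2 be 3e 7a
[2] 0x1a->0x13 len=4 : 1e 34 c2 be
[3] 0x1f->0x26 len=2 : 7a 49
query mem[0x26]=0x7a, mem[0x17]=0x99, mem[0x27]=0x49, mem[0x13]=0x1e, mem[0x25]=0x87

MEM[0x26,0x17,0x27,0x13,0x25] = 7a 99 49 1e 87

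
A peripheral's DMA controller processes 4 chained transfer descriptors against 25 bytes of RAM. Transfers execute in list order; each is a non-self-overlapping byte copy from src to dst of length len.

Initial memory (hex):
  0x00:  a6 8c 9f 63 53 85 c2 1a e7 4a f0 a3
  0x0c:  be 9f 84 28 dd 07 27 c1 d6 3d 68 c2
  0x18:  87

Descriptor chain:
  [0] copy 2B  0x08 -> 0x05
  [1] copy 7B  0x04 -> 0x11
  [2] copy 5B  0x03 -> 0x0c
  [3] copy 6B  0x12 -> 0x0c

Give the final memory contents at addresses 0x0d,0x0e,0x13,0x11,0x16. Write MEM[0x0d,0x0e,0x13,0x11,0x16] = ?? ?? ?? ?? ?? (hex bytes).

MEM[0x0d,0x0e,0x13,0x11,0x16] = 4a 1a 4a f0 4a

  after D0: wrote 2B at 0x05 = e74a
  after D1: wrote 7B at 0x11 = 53e74a1ae74af0
  after D2: wrote 5B at 0x0c = 6353e74a1a
  after D3: wrote 6B at 0x0c = e74a1ae74af0
query mem[0x0d]=0x4a, mem[0x0e]=0x1a, mem[0x13]=0x4a, mem[0x11]=0xf0, mem[0x16]=0x4a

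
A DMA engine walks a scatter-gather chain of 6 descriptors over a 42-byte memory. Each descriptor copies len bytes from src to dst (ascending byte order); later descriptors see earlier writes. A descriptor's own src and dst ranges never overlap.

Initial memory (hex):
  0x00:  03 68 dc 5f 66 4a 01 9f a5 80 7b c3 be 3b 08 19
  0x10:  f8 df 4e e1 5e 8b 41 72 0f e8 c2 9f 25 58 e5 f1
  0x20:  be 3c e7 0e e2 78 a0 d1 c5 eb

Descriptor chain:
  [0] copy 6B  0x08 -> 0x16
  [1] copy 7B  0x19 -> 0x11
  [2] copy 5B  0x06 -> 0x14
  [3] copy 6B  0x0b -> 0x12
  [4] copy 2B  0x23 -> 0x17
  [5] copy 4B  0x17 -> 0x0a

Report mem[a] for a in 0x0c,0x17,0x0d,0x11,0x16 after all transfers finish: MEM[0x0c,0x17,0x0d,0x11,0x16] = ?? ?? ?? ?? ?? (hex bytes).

  after D0: wrote 6B at 0x16 = a5807bc3be3b
  after D1: wrote 7B at 0x11 = c3be3b2558e5f1
  after D2: wrote 5B at 0x14 = 019fa5807b
  after D3: wrote 6B at 0x12 = c3be3b0819f8
  after D4: wrote 2B at 0x17 = 0ee2
  after D5: wrote 4B at 0x0a = 0ee2c3be
query mem[0x0c]=0xc3, mem[0x17]=0x0e, mem[0x0d]=0xbe, mem[0x11]=0xc3, mem[0x16]=0x19

MEM[0x0c,0x17,0x0d,0x11,0x16] = c3 0e be c3 19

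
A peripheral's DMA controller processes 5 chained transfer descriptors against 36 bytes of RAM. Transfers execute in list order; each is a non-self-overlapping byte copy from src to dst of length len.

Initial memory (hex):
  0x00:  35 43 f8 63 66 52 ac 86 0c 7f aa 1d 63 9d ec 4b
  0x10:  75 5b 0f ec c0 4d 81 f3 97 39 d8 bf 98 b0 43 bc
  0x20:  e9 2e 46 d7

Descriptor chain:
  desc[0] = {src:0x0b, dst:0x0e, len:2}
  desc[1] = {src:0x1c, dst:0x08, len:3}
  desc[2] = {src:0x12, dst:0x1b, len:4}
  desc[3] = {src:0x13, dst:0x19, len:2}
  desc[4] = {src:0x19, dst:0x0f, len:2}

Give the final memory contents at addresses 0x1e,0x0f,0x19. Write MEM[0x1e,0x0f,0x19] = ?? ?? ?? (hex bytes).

  after D0: wrote 2B at 0x0e = 1d63
  after D1: wrote 3B at 0x08 = 98b043
  after D2: wrote 4B at 0x1b = 0fecc04d
  after D3: wrote 2B at 0x19 = ecc0
  after D4: wrote 2B at 0x0f = ecc0
query mem[0x1e]=0x4d, mem[0x0f]=0xec, mem[0x19]=0xec

MEM[0x1e,0x0f,0x19] = 4d ec ec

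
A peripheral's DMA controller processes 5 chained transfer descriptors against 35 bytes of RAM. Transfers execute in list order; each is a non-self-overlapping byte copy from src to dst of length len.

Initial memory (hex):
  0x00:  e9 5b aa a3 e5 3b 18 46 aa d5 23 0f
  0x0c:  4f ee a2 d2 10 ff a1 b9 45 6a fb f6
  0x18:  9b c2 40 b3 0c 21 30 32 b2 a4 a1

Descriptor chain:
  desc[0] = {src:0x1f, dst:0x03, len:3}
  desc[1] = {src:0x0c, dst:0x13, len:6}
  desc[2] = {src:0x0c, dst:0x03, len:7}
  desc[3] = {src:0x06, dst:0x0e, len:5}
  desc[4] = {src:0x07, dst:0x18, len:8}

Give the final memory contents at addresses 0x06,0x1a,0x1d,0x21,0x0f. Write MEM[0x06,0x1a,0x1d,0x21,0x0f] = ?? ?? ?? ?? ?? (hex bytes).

[0] 0x1f->0x03 len=3 : 32 b2 a4
[1] 0x0c->0x13 len=6 : 4f ee a2 d2 10 ff
[2] 0x0c->0x03 len=7 : 4f ee a2 d2 10 ff a1
[3] 0x06->0x0e len=5 : d2 10 ff a1 23
[4] 0x07->0x18 len=8 : 10 ff a1 23 0f 4f ee d2
query mem[0x06]=0xd2, mem[0x1a]=0xa1, mem[0x1d]=0x4f, mem[0x21]=0xa4, mem[0x0f]=0x10

MEM[0x06,0x1a,0x1d,0x21,0x0f] = d2 a1 4f a4 10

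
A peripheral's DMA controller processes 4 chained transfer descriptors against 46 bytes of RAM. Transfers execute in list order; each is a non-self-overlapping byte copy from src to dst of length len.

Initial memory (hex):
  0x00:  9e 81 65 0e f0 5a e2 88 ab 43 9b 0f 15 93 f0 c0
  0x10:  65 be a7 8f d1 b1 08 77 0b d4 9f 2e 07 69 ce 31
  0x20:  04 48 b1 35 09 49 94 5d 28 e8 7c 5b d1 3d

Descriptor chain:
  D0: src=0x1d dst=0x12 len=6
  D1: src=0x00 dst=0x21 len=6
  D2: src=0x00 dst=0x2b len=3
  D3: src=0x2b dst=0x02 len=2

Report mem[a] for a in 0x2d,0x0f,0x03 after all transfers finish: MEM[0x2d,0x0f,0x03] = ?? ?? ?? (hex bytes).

  after D0: wrote 6B at 0x12 = 69ce310448b1
  after D1: wrote 6B at 0x21 = 9e81650ef05a
  after D2: wrote 3B at 0x2b = 9e8165
  after D3: wrote 2B at 0x02 = 9e81
query mem[0x2d]=0x65, mem[0x0f]=0xc0, mem[0x03]=0x81

MEM[0x2d,0x0f,0x03] = 65 c0 81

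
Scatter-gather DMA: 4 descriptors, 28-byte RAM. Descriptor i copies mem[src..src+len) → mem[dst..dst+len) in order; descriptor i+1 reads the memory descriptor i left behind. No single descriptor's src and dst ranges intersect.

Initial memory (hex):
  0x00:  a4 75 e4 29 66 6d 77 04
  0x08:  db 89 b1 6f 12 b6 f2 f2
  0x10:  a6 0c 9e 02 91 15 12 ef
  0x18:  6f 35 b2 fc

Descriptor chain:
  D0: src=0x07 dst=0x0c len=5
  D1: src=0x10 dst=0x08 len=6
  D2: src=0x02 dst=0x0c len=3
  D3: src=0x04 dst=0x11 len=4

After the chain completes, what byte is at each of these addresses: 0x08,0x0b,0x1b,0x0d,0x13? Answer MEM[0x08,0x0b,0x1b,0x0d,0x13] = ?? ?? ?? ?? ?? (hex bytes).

[0] 0x07->0x0c len=5 : 04 db 89 b1 6f
[1] 0x10->0x08 len=6 : 6f 0c 9e 02 91 15
[2] 0x02->0x0c len=3 : e4 29 66
[3] 0x04->0x11 len=4 : 66 6d 77 04
query mem[0x08]=0x6f, mem[0x0b]=0x02, mem[0x1b]=0xfc, mem[0x0d]=0x29, mem[0x13]=0x77

MEM[0x08,0x0b,0x1b,0x0d,0x13] = 6f 02 fc 29 77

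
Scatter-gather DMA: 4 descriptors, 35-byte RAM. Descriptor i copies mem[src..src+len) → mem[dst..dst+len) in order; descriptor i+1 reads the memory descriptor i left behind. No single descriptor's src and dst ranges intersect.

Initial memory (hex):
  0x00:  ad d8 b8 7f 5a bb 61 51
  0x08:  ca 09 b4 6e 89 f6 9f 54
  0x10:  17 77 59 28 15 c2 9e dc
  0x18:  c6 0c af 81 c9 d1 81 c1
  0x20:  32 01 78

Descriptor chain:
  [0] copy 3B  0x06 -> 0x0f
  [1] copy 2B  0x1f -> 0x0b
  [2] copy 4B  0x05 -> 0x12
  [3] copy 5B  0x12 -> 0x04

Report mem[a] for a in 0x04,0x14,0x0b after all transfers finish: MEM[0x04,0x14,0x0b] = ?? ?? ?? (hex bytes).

#0 dst[0x0f+3] := {0x61,0x51,0xca}
#1 dst[0x0b+2] := {0xc1,0x32}
#2 dst[0x12+4] := {0xbb,0x61,0x51,0xca}
#3 dst[0x04+5] := {0xbb,0x61,0x51,0xca,0x9e}
query mem[0x04]=0xbb, mem[0x14]=0x51, mem[0x0b]=0xc1

MEM[0x04,0x14,0x0b] = bb 51 c1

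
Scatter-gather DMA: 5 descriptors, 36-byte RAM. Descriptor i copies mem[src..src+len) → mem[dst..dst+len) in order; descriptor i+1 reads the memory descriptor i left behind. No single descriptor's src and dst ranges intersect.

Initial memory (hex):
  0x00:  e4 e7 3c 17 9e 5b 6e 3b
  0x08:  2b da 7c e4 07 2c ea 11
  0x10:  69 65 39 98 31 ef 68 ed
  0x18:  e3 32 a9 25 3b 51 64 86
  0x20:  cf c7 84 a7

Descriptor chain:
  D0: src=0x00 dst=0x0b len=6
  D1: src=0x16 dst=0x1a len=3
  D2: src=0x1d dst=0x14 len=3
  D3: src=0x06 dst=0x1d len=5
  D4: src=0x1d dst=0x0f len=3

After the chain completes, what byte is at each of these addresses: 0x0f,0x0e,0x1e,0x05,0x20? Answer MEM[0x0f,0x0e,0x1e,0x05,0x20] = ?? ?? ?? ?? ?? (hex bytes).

MEM[0x0f,0x0e,0x1e,0x05,0x20] = 6e 17 3b 5b da

D0: mem[0x0b..0x10] <- [e4 e7 3c 17 9e 5b]
D1: mem[0x1a..0x1c] <- [68 ed e3]
D2: mem[0x14..0x16] <- [51 64 86]
D3: mem[0x1d..0x21] <- [6e 3b 2b da 7c]
D4: mem[0x0f..0x11] <- [6e 3b 2b]
query mem[0x0f]=0x6e, mem[0x0e]=0x17, mem[0x1e]=0x3b, mem[0x05]=0x5b, mem[0x20]=0xda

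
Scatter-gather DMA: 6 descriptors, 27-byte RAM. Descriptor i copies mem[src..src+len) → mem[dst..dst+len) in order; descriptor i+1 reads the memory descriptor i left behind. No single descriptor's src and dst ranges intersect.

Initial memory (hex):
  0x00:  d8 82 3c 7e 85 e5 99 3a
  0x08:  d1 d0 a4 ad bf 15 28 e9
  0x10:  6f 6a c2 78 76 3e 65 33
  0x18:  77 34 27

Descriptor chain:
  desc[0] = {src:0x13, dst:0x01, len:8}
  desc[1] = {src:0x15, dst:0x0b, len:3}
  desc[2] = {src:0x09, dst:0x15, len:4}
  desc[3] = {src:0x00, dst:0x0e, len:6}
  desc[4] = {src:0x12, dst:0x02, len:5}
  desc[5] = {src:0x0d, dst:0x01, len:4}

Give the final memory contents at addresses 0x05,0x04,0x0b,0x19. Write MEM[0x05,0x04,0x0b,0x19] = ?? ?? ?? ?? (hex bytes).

D0: mem[0x01..0x08] <- [78 76 3e 65 33 77 34 27]
D1: mem[0x0b..0x0d] <- [3e 65 33]
D2: mem[0x15..0x18] <- [d0 a4 3e 65]
D3: mem[0x0e..0x13] <- [d8 78 76 3e 65 33]
D4: mem[0x02..0x06] <- [65 33 76 d0 a4]
D5: mem[0x01..0x04] <- [33 d8 78 76]
query mem[0x05]=0xd0, mem[0x04]=0x76, mem[0x0b]=0x3e, mem[0x19]=0x34

MEM[0x05,0x04,0x0b,0x19] = d0 76 3e 34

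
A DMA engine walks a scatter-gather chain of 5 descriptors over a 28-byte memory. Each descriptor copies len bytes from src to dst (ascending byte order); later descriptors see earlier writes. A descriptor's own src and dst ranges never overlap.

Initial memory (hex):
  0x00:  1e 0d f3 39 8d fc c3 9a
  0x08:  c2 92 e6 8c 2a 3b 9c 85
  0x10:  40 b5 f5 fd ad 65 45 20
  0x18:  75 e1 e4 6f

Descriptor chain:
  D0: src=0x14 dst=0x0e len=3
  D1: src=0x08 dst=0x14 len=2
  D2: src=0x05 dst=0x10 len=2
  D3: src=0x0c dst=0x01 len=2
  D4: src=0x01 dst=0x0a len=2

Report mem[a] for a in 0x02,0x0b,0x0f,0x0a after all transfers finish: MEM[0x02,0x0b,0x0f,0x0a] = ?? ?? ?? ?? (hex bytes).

MEM[0x02,0x0b,0x0f,0x0a] = 3b 3b 65 2a

#0 dst[0x0e+3] := {0xad,0x65,0x45}
#1 dst[0x14+2] := {0xc2,0x92}
#2 dst[0x10+2] := {0xfc,0xc3}
#3 dst[0x01+2] := {0x2a,0x3b}
#4 dst[0x0a+2] := {0x2a,0x3b}
query mem[0x02]=0x3b, mem[0x0b]=0x3b, mem[0x0f]=0x65, mem[0x0a]=0x2a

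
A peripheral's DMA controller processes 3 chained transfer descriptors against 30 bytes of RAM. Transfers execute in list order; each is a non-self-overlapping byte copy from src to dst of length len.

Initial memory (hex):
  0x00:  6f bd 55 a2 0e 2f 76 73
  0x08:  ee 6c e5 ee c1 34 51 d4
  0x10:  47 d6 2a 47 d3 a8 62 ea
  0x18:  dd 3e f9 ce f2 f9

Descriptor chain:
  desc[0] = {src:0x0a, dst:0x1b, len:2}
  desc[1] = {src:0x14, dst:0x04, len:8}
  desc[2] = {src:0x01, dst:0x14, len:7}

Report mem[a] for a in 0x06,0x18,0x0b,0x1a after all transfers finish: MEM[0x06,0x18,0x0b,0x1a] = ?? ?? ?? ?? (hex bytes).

D0: mem[0x1b..0x1c] <- [e5 ee]
D1: mem[0x04..0x0b] <- [d3 a8 62 ea dd 3e f9 e5]
D2: mem[0x14..0x1a] <- [bd 55 a2 d3 a8 62 ea]
query mem[0x06]=0x62, mem[0x18]=0xa8, mem[0x0b]=0xe5, mem[0x1a]=0xea

MEM[0x06,0x18,0x0b,0x1a] = 62 a8 e5 ea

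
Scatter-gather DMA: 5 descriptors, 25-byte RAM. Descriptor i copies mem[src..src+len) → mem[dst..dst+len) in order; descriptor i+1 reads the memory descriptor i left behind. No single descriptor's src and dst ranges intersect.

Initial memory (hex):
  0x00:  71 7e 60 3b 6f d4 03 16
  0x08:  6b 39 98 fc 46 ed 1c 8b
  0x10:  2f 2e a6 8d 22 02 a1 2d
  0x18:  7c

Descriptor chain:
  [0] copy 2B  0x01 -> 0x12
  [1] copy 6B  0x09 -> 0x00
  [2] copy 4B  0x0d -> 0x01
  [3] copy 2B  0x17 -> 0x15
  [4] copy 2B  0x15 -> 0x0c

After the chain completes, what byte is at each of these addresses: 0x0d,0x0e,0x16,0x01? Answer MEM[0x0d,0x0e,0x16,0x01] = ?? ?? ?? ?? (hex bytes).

[0] 0x01->0x12 len=2 : 7e 60
[1] 0x09->0x00 len=6 : 39 98 fc 46 ed 1c
[2] 0x0d->0x01 len=4 : ed 1c 8b 2f
[3] 0x17->0x15 len=2 : 2d 7c
[4] 0x15->0x0c len=2 : 2d 7c
query mem[0x0d]=0x7c, mem[0x0e]=0x1c, mem[0x16]=0x7c, mem[0x01]=0xed

MEM[0x0d,0x0e,0x16,0x01] = 7c 1c 7c ed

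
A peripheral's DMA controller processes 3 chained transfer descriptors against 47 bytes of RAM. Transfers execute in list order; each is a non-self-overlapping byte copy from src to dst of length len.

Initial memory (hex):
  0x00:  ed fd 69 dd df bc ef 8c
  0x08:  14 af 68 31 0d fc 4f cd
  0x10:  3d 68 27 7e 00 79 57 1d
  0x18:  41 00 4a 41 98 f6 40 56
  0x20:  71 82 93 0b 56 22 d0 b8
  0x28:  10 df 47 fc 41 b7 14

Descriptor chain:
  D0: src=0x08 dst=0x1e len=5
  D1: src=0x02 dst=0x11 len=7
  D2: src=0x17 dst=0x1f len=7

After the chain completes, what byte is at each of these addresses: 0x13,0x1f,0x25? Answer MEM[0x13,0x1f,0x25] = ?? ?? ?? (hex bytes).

MEM[0x13,0x1f,0x25] = df 14 f6

#0 dst[0x1e+5] := {0x14,0xaf,0x68,0x31,0x0d}
#1 dst[0x11+7] := {0x69,0xdd,0xdf,0xbc,0xef,0x8c,0x14}
#2 dst[0x1f+7] := {0x14,0x41,0x00,0x4a,0x41,0x98,0xf6}
query mem[0x13]=0xdf, mem[0x1f]=0x14, mem[0x25]=0xf6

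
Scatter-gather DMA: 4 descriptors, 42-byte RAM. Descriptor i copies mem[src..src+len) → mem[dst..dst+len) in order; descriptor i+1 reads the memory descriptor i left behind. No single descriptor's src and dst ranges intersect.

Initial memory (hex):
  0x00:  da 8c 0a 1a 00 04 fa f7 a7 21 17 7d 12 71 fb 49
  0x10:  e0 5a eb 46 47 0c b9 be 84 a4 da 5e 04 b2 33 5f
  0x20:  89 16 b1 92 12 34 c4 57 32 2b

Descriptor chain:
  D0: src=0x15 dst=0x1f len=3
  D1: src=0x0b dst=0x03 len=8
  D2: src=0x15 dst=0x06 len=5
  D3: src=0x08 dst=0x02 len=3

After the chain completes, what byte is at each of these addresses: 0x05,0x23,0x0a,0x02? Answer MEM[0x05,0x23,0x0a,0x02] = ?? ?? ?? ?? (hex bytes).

MEM[0x05,0x23,0x0a,0x02] = 71 92 a4 be

  after D0: wrote 3B at 0x1f = 0cb9be
  after D1: wrote 8B at 0x03 = 7d1271fb49e05aeb
  after D2: wrote 5B at 0x06 = 0cb9be84a4
  after D3: wrote 3B at 0x02 = be84a4
query mem[0x05]=0x71, mem[0x23]=0x92, mem[0x0a]=0xa4, mem[0x02]=0xbe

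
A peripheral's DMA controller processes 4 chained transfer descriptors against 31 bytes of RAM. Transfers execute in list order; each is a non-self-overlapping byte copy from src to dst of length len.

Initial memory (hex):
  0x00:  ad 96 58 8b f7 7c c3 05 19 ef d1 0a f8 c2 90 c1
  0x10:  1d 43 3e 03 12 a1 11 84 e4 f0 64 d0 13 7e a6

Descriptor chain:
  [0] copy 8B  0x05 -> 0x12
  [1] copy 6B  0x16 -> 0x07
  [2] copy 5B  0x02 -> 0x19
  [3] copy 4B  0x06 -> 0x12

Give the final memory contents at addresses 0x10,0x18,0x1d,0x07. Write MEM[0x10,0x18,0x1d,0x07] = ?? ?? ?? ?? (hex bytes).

D0: mem[0x12..0x19] <- [7c c3 05 19 ef d1 0a f8]
D1: mem[0x07..0x0c] <- [ef d1 0a f8 64 d0]
D2: mem[0x19..0x1d] <- [58 8b f7 7c c3]
D3: mem[0x12..0x15] <- [c3 ef d1 0a]
query mem[0x10]=0x1d, mem[0x18]=0x0a, mem[0x1d]=0xc3, mem[0x07]=0xef

MEM[0x10,0x18,0x1d,0x07] = 1d 0a c3 ef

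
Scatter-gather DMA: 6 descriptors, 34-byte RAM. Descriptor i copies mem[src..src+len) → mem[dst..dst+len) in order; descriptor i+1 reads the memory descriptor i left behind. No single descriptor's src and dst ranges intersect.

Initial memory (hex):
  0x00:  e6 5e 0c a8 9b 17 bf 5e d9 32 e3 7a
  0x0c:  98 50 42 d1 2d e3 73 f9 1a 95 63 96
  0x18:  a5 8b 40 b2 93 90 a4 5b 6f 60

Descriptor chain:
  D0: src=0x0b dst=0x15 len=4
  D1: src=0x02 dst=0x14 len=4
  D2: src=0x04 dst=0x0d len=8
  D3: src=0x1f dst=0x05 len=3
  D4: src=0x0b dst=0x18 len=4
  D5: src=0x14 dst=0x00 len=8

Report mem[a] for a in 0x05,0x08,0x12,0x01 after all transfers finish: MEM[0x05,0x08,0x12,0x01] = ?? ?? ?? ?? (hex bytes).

D0: mem[0x15..0x18] <- [7a 98 50 42]
D1: mem[0x14..0x17] <- [0c a8 9b 17]
D2: mem[0x0d..0x14] <- [9b 17 bf 5e d9 32 e3 7a]
D3: mem[0x05..0x07] <- [5b 6f 60]
D4: mem[0x18..0x1b] <- [7a 98 9b 17]
D5: mem[0x00..0x07] <- [7a a8 9b 17 7a 98 9b 17]
query mem[0x05]=0x98, mem[0x08]=0xd9, mem[0x12]=0x32, mem[0x01]=0xa8

MEM[0x05,0x08,0x12,0x01] = 98 d9 32 a8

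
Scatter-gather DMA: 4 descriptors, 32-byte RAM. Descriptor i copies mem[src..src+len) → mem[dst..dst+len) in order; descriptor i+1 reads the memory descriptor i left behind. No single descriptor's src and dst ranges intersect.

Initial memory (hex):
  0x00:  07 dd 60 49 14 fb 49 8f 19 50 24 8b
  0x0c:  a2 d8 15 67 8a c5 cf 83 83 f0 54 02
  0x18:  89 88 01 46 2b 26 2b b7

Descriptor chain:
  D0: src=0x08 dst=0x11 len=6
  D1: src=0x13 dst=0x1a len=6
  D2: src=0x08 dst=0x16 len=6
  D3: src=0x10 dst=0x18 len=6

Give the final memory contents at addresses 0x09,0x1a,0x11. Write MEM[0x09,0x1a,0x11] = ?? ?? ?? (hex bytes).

#0 dst[0x11+6] := {0x19,0x50,0x24,0x8b,0xa2,0xd8}
#1 dst[0x1a+6] := {0x24,0x8b,0xa2,0xd8,0x02,0x89}
#2 dst[0x16+6] := {0x19,0x50,0x24,0x8b,0xa2,0xd8}
#3 dst[0x18+6] := {0x8a,0x19,0x50,0x24,0x8b,0xa2}
query mem[0x09]=0x50, mem[0x1a]=0x50, mem[0x11]=0x19

MEM[0x09,0x1a,0x11] = 50 50 19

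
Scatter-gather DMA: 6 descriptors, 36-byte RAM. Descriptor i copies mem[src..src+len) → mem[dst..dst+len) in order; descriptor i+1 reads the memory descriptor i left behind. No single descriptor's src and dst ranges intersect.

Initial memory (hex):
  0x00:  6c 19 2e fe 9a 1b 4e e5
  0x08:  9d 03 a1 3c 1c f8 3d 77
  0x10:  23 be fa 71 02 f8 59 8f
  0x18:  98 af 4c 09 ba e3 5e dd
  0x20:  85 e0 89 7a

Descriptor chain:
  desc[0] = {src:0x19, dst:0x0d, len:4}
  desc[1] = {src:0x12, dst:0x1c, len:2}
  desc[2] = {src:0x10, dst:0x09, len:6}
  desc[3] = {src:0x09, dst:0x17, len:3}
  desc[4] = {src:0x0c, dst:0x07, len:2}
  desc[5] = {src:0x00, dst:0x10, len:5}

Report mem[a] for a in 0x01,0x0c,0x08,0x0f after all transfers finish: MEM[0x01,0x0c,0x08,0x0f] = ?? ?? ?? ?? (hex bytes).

MEM[0x01,0x0c,0x08,0x0f] = 19 71 02 09

  after D0: wrote 4B at 0x0d = af4c09ba
  after D1: wrote 2B at 0x1c = fa71
  after D2: wrote 6B at 0x09 = babefa7102f8
  after D3: wrote 3B at 0x17 = babefa
  after D4: wrote 2B at 0x07 = 7102
  after D5: wrote 5B at 0x10 = 6c192efe9a
query mem[0x01]=0x19, mem[0x0c]=0x71, mem[0x08]=0x02, mem[0x0f]=0x09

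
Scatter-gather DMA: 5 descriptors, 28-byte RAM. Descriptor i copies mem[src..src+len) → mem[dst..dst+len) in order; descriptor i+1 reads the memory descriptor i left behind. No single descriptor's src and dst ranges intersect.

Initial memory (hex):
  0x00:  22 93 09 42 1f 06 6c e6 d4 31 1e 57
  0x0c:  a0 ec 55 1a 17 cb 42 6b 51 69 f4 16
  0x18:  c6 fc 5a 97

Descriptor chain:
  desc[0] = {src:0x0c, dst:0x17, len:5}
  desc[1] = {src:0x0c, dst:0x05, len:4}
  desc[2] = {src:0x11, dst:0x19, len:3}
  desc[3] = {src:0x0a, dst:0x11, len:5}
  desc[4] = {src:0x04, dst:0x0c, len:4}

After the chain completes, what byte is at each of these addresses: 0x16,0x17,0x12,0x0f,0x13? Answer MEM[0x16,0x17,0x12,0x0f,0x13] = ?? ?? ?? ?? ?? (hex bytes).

MEM[0x16,0x17,0x12,0x0f,0x13] = f4 a0 57 55 a0

#0 dst[0x17+5] := {0xa0,0xec,0x55,0x1a,0x17}
#1 dst[0x05+4] := {0xa0,0xec,0x55,0x1a}
#2 dst[0x19+3] := {0xcb,0x42,0x6b}
#3 dst[0x11+5] := {0x1e,0x57,0xa0,0xec,0x55}
#4 dst[0x0c+4] := {0x1f,0xa0,0xec,0x55}
query mem[0x16]=0xf4, mem[0x17]=0xa0, mem[0x12]=0x57, mem[0x0f]=0x55, mem[0x13]=0xa0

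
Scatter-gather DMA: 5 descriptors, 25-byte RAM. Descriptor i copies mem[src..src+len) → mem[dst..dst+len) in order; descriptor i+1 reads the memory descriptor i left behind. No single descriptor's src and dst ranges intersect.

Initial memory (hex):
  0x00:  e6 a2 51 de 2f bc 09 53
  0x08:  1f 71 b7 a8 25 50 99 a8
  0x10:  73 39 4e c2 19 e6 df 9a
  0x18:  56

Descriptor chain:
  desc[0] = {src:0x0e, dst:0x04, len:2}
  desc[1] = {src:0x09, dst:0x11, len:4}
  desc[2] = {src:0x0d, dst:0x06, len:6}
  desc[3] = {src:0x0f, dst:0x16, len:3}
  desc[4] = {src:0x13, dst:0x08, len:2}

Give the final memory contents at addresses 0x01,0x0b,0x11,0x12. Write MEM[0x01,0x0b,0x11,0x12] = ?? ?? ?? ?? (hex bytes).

  after D0: wrote 2B at 0x04 = 99a8
  after D1: wrote 4B at 0x11 = 71b7a825
  after D2: wrote 6B at 0x06 = 5099a87371b7
  after D3: wrote 3B at 0x16 = a87371
  after D4: wrote 2B at 0x08 = a825
query mem[0x01]=0xa2, mem[0x0b]=0xb7, mem[0x11]=0x71, mem[0x12]=0xb7

MEM[0x01,0x0b,0x11,0x12] = a2 b7 71 b7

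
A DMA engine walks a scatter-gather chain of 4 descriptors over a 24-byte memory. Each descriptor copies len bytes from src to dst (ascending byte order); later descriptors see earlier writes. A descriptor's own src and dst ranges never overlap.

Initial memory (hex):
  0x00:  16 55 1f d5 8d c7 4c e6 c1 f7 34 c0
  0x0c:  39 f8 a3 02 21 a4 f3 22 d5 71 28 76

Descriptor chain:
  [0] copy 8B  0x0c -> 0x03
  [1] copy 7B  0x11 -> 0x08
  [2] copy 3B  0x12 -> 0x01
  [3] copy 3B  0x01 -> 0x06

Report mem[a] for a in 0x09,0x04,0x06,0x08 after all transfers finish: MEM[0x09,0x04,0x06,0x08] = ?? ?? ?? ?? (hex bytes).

MEM[0x09,0x04,0x06,0x08] = f3 f8 f3 d5

D0: mem[0x03..0x0a] <- [39 f8 a3 02 21 a4 f3 22]
D1: mem[0x08..0x0e] <- [a4 f3 22 d5 71 28 76]
D2: mem[0x01..0x03] <- [f3 22 d5]
D3: mem[0x06..0x08] <- [f3 22 d5]
query mem[0x09]=0xf3, mem[0x04]=0xf8, mem[0x06]=0xf3, mem[0x08]=0xd5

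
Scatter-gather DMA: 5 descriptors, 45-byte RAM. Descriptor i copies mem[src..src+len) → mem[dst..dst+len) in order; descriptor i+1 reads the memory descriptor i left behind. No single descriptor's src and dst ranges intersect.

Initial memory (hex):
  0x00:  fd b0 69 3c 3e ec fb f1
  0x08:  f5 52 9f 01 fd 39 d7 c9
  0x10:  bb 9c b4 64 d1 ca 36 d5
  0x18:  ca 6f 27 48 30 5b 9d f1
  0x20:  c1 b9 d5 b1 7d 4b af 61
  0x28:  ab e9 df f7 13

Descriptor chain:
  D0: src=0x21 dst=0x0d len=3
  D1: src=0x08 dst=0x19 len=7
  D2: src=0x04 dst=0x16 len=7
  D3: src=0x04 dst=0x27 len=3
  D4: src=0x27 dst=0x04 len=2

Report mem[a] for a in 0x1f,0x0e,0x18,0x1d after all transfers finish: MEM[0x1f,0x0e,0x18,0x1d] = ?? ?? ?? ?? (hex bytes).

D0: mem[0x0d..0x0f] <- [b9 d5 b1]
D1: mem[0x19..0x1f] <- [f5 52 9f 01 fd b9 d5]
D2: mem[0x16..0x1c] <- [3e ec fb f1 f5 52 9f]
D3: mem[0x27..0x29] <- [3e ec fb]
D4: mem[0x04..0x05] <- [3e ec]
query mem[0x1f]=0xd5, mem[0x0e]=0xd5, mem[0x18]=0xfb, mem[0x1d]=0xfd

MEM[0x1f,0x0e,0x18,0x1d] = d5 d5 fb fd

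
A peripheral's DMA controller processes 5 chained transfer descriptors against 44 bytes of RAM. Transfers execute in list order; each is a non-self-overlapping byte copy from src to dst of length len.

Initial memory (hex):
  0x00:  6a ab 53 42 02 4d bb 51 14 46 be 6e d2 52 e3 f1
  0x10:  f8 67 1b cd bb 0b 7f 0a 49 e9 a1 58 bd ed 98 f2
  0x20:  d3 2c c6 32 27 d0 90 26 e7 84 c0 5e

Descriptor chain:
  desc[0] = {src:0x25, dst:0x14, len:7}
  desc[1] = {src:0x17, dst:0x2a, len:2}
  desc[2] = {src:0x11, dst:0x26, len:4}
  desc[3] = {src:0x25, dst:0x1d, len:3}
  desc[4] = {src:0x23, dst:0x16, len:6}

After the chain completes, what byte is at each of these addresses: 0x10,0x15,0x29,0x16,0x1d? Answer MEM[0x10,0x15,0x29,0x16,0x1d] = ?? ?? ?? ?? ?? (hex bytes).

D0: mem[0x14..0x1a] <- [d0 90 26 e7 84 c0 5e]
D1: mem[0x2a..0x2b] <- [e7 84]
D2: mem[0x26..0x29] <- [67 1b cd d0]
D3: mem[0x1d..0x1f] <- [d0 67 1b]
D4: mem[0x16..0x1b] <- [32 27 d0 67 1b cd]
query mem[0x10]=0xf8, mem[0x15]=0x90, mem[0x29]=0xd0, mem[0x16]=0x32, mem[0x1d]=0xd0

MEM[0x10,0x15,0x29,0x16,0x1d] = f8 90 d0 32 d0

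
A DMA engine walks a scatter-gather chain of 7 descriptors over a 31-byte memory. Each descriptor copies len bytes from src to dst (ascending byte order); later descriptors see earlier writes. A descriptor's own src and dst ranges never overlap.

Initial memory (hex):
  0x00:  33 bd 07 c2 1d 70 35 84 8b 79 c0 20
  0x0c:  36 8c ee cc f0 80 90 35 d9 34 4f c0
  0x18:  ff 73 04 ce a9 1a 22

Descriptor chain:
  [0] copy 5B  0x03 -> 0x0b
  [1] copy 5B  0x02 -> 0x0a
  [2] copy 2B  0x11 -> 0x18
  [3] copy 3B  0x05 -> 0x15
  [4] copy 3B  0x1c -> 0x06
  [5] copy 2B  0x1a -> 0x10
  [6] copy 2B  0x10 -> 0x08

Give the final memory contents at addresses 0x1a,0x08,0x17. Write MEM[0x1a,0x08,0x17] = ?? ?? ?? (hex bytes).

MEM[0x1a,0x08,0x17] = 04 04 84

#0 dst[0x0b+5] := {0xc2,0x1d,0x70,0x35,0x84}
#1 dst[0x0a+5] := {0x07,0xc2,0x1d,0x70,0x35}
#2 dst[0x18+2] := {0x80,0x90}
#3 dst[0x15+3] := {0x70,0x35,0x84}
#4 dst[0x06+3] := {0xa9,0x1a,0x22}
#5 dst[0x10+2] := {0x04,0xce}
#6 dst[0x08+2] := {0x04,0xce}
query mem[0x1a]=0x04, mem[0x08]=0x04, mem[0x17]=0x84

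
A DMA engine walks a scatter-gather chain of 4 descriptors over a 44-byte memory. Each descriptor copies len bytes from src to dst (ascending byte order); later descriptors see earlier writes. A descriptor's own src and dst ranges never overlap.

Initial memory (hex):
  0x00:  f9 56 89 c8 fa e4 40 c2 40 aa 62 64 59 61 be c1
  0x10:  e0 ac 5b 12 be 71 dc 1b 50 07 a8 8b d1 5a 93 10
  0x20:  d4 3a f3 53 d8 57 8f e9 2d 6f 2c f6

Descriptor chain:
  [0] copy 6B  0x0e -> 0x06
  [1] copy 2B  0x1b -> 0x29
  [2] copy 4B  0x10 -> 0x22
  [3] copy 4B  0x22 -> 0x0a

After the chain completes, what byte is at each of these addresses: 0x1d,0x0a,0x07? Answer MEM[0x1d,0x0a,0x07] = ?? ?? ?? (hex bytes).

[0] 0x0e->0x06 len=6 : be c1 e0 ac 5b 12
[1] 0x1b->0x29 len=2 : 8b d1
[2] 0x10->0x22 len=4 : e0 ac 5b 12
[3] 0x22->0x0a len=4 : e0 ac 5b 12
query mem[0x1d]=0x5a, mem[0x0a]=0xe0, mem[0x07]=0xc1

MEM[0x1d,0x0a,0x07] = 5a e0 c1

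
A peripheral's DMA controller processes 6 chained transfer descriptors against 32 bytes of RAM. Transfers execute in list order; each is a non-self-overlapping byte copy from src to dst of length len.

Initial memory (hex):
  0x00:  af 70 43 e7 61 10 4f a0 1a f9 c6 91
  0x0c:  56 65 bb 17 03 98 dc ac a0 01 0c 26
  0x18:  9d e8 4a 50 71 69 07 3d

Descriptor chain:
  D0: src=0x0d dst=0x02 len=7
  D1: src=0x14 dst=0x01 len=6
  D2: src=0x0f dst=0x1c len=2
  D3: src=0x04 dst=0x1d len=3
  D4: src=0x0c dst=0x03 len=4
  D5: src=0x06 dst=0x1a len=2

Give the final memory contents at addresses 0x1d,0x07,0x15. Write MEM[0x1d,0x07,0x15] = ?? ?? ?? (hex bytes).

MEM[0x1d,0x07,0x15] = 26 dc 01

#0 dst[0x02+7] := {0x65,0xbb,0x17,0x03,0x98,0xdc,0xac}
#1 dst[0x01+6] := {0xa0,0x01,0x0c,0x26,0x9d,0xe8}
#2 dst[0x1c+2] := {0x17,0x03}
#3 dst[0x1d+3] := {0x26,0x9d,0xe8}
#4 dst[0x03+4] := {0x56,0x65,0xbb,0x17}
#5 dst[0x1a+2] := {0x17,0xdc}
query mem[0x1d]=0x26, mem[0x07]=0xdc, mem[0x15]=0x01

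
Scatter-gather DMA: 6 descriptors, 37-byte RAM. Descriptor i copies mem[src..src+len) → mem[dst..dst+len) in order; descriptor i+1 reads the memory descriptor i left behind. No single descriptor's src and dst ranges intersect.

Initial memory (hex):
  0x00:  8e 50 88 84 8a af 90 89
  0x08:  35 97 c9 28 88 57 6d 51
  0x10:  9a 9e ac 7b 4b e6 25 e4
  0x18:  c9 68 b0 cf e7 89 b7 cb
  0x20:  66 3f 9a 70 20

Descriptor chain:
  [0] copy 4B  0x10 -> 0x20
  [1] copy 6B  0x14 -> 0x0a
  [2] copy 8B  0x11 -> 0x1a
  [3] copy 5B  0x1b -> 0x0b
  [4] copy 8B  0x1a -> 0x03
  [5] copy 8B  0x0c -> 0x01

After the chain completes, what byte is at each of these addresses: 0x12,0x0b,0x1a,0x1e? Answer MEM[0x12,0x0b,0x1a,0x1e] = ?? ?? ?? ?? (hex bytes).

#0 dst[0x20+4] := {0x9a,0x9e,0xac,0x7b}
#1 dst[0x0a+6] := {0x4b,0xe6,0x25,0xe4,0xc9,0x68}
#2 dst[0x1a+8] := {0x9e,0xac,0x7b,0x4b,0xe6,0x25,0xe4,0xc9}
#3 dst[0x0b+5] := {0xac,0x7b,0x4b,0xe6,0x25}
#4 dst[0x03+8] := {0x9e,0xac,0x7b,0x4b,0xe6,0x25,0xe4,0xc9}
#5 dst[0x01+8] := {0x7b,0x4b,0xe6,0x25,0x9a,0x9e,0xac,0x7b}
query mem[0x12]=0xac, mem[0x0b]=0xac, mem[0x1a]=0x9e, mem[0x1e]=0xe6

MEM[0x12,0x0b,0x1a,0x1e] = ac ac 9e e6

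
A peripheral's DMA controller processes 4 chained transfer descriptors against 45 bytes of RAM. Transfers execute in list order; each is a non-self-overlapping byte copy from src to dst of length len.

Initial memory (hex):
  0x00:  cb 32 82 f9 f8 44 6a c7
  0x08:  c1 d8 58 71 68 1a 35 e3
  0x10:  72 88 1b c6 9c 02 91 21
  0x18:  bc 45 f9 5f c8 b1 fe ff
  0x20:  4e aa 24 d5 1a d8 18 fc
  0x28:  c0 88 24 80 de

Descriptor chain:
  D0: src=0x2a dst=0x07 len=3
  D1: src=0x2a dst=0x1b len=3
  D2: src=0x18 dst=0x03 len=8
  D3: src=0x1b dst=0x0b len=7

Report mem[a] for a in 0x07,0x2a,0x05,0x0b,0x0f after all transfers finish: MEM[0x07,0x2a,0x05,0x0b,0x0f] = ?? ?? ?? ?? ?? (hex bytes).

MEM[0x07,0x2a,0x05,0x0b,0x0f] = 80 24 f9 24 ff

[0] 0x2a->0x07 len=3 : 24 80 de
[1] 0x2a->0x1b len=3 : 24 80 de
[2] 0x18->0x03 len=8 : bc 45 f9 24 80 de fe ff
[3] 0x1b->0x0b len=7 : 24 80 de fe ff 4e aa
query mem[0x07]=0x80, mem[0x2a]=0x24, mem[0x05]=0xf9, mem[0x0b]=0x24, mem[0x0f]=0xff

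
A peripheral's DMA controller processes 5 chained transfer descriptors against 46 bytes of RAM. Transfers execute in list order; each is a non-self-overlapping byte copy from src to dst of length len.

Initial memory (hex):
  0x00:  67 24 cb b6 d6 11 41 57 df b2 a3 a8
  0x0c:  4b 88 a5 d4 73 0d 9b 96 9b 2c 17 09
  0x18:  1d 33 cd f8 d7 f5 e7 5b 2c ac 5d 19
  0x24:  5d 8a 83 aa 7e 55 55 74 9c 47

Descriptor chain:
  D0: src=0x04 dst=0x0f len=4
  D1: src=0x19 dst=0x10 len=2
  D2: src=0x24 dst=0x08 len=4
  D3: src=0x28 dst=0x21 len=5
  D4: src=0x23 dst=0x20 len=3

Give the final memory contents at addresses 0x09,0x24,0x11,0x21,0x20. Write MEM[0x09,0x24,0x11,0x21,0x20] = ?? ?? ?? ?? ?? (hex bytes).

#0 dst[0x0f+4] := {0xd6,0x11,0x41,0x57}
#1 dst[0x10+2] := {0x33,0xcd}
#2 dst[0x08+4] := {0x5d,0x8a,0x83,0xaa}
#3 dst[0x21+5] := {0x7e,0x55,0x55,0x74,0x9c}
#4 dst[0x20+3] := {0x55,0x74,0x9c}
query mem[0x09]=0x8a, mem[0x24]=0x74, mem[0x11]=0xcd, mem[0x21]=0x74, mem[0x20]=0x55

MEM[0x09,0x24,0x11,0x21,0x20] = 8a 74 cd 74 55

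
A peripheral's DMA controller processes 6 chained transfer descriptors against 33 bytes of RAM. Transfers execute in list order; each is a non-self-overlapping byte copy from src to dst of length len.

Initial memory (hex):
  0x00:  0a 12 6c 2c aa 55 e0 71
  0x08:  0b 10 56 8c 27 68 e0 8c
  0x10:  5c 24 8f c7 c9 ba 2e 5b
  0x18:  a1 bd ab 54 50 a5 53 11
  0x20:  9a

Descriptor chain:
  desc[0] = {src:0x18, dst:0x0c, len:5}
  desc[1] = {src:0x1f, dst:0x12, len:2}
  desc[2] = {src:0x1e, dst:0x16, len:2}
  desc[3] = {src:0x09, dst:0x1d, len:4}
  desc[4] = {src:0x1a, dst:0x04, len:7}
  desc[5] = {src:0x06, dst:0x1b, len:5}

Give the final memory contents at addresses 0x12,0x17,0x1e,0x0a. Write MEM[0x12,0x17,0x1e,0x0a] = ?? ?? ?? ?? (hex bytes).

D0: mem[0x0c..0x10] <- [a1 bd ab 54 50]
D1: mem[0x12..0x13] <- [11 9a]
D2: mem[0x16..0x17] <- [53 11]
D3: mem[0x1d..0x20] <- [10 56 8c a1]
D4: mem[0x04..0x0a] <- [ab 54 50 10 56 8c a1]
D5: mem[0x1b..0x1f] <- [50 10 56 8c a1]
query mem[0x12]=0x11, mem[0x17]=0x11, mem[0x1e]=0x8c, mem[0x0a]=0xa1

MEM[0x12,0x17,0x1e,0x0a] = 11 11 8c a1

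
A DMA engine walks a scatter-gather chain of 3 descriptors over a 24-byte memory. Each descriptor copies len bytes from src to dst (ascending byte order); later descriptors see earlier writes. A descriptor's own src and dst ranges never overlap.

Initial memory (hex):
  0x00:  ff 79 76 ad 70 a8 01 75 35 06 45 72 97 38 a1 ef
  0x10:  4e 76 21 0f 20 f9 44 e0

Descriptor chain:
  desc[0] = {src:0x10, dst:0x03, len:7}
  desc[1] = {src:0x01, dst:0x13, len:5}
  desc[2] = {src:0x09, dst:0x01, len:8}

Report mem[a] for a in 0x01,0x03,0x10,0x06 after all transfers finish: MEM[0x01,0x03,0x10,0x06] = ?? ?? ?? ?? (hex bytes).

#0 dst[0x03+7] := {0x4e,0x76,0x21,0x0f,0x20,0xf9,0x44}
#1 dst[0x13+5] := {0x79,0x76,0x4e,0x76,0x21}
#2 dst[0x01+8] := {0x44,0x45,0x72,0x97,0x38,0xa1,0xef,0x4e}
query mem[0x01]=0x44, mem[0x03]=0x72, mem[0x10]=0x4e, mem[0x06]=0xa1

MEM[0x01,0x03,0x10,0x06] = 44 72 4e a1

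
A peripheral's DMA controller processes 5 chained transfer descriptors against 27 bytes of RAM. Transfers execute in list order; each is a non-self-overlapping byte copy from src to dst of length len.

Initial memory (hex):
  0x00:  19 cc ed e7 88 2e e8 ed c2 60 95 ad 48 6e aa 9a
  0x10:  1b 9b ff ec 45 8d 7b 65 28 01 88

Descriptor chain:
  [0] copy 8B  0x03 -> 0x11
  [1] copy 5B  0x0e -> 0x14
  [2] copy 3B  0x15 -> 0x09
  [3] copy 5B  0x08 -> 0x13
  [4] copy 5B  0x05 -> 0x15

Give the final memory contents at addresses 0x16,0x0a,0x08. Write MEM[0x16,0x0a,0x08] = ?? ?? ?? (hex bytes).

MEM[0x16,0x0a,0x08] = e8 1b c2

  after D0: wrote 8B at 0x11 = e7882ee8edc26095
  after D1: wrote 5B at 0x14 = aa9a1be788
  after D2: wrote 3B at 0x09 = 9a1be7
  after D3: wrote 5B at 0x13 = c29a1be748
  after D4: wrote 5B at 0x15 = 2ee8edc29a
query mem[0x16]=0xe8, mem[0x0a]=0x1b, mem[0x08]=0xc2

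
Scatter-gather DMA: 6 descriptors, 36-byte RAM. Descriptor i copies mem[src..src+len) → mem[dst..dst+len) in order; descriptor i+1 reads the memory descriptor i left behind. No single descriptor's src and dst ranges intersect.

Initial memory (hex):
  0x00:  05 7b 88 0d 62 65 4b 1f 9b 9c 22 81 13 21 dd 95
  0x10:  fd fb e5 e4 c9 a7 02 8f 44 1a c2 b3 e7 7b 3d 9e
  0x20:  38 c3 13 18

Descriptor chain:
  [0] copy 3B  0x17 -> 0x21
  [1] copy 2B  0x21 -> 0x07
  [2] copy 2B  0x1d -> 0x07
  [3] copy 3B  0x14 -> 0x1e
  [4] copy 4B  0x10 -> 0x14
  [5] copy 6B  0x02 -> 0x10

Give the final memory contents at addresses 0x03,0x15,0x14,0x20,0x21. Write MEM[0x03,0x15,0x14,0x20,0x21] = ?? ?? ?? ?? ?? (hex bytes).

MEM[0x03,0x15,0x14,0x20,0x21] = 0d 7b 4b 02 8f

[0] 0x17->0x21 len=3 : 8f 44 1a
[1] 0x21->0x07 len=2 : 8f 44
[2] 0x1d->0x07 len=2 : 7b 3d
[3] 0x14->0x1e len=3 : c9 a7 02
[4] 0x10->0x14 len=4 : fd fb e5 e4
[5] 0x02->0x10 len=6 : 88 0d 62 65 4b 7b
query mem[0x03]=0x0d, mem[0x15]=0x7b, mem[0x14]=0x4b, mem[0x20]=0x02, mem[0x21]=0x8f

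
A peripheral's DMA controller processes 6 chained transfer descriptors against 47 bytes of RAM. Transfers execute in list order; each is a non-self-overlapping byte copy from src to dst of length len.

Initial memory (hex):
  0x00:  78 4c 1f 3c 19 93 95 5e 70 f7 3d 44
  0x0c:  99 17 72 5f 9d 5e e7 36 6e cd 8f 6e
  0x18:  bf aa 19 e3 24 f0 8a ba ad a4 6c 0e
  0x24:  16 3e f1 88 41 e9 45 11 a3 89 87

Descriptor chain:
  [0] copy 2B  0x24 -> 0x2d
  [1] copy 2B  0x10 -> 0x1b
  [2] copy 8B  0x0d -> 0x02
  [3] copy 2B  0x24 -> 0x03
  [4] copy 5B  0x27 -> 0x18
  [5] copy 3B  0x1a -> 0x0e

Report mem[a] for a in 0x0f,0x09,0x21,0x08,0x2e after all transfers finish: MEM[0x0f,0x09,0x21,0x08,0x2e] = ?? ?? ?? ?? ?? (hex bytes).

MEM[0x0f,0x09,0x21,0x08,0x2e] = 45 6e a4 36 3e

#0 dst[0x2d+2] := {0x16,0x3e}
#1 dst[0x1b+2] := {0x9d,0x5e}
#2 dst[0x02+8] := {0x17,0x72,0x5f,0x9d,0x5e,0xe7,0x36,0x6e}
#3 dst[0x03+2] := {0x16,0x3e}
#4 dst[0x18+5] := {0x88,0x41,0xe9,0x45,0x11}
#5 dst[0x0e+3] := {0xe9,0x45,0x11}
query mem[0x0f]=0x45, mem[0x09]=0x6e, mem[0x21]=0xa4, mem[0x08]=0x36, mem[0x2e]=0x3e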